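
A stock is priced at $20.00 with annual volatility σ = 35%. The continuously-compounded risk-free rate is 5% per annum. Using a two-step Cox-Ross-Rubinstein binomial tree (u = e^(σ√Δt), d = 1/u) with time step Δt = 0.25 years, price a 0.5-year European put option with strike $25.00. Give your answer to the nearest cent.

CRR parameters: u = e^(σ√Δt) = e^(0.35·√0.25) = 1.1912, d = 1/u = 0.8395
Per-period rate: rΔt = 0.05·0.25 = 0.0125, so R = e^0.0125 = 1.0126
Risk-neutral probability p = (e^0.0125 − 0.8395)/(1.1912 − 0.8395) = 0.1731/0.3518 = 0.4921
Terminal stock prices: S_uu = 28.38, S_ud = 20, S_dd = 14.09
Terminal payoffs (K − S): max(-3.381, 0) = 0, max(5, 0) = 5, max(10.91, 0) = 10.91
Node u (S = 23.82): V_u = e^(−0.0125)·[0.4921·0.0000 + 0.5079·5.0000] = 2.5079
Node d (S = 16.79): V_d = e^(−0.0125)·[0.4921·5.0000 + 0.5079·10.9062] = 7.9003
Node 0 (S = 20): V_0 = e^(−0.0125)·[0.4921·2.5079 + 0.5079·7.9003] = 5.1814

$5.18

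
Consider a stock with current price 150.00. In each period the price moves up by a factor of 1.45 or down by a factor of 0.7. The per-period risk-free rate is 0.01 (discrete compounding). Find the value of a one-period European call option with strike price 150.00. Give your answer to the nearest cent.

27.62

Risk-neutral probability p = (1 + 0.01 − 0.7)/(1.45 − 0.7) = 0.3100/0.7500 = 0.4133
Terminal stock prices: S_u = 217.5, S_d = 105
Terminal payoffs (S − K): max(67.5, 0) = 67.5, max(-45, 0) = 0
Node 0 (S = 150): V_0 = 1/1.01·[0.4133·67.5000 + 0.5867·0.0000] = 27.6238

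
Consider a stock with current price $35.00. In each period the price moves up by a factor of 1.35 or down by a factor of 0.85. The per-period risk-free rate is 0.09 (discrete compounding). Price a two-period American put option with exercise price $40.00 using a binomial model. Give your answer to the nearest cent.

$5.00

Risk-neutral probability p = (1 + 0.09 − 0.85)/(1.35 − 0.85) = 0.2400/0.5000 = 0.4800
Terminal stock prices: S_uu = 63.79, S_ud = 40.16, S_dd = 25.29
Terminal payoffs (K − S): max(-23.79, 0) = 0, max(-0.1625, 0) = 0, max(14.71, 0) = 14.71
Node u (S = 47.25): continuation = 1/1.09·[0.4800·0.0000 + 0.5200·0.0000] = 0.0000; exercise value = 0.0000 ≤ continuation, so V_u = 0.0000
Node d (S = 29.75): continuation = 1/1.09·[0.4800·0.0000 + 0.5200·14.7125] = 7.0188; exercise value = 10.2500 > continuation, so V_d = 10.2500 (exercise)
Node 0 (S = 35): continuation = 1/1.09·[0.4800·0.0000 + 0.5200·10.2500] = 4.8899; exercise value = 5.0000 > continuation, so V_0 = 5.0000 (exercise)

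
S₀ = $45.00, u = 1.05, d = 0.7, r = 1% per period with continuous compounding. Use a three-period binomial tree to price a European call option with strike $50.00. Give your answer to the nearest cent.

Risk-neutral probability p = (e^0.01 − 0.7)/(1.05 − 0.7) = 0.3101/0.3500 = 0.8859
Terminal stock prices: S_uuu = 52.09, S_uud = 34.73, S_udd = 23.15, S_ddd = 15.43
Terminal payoffs (S − K): max(2.093, 0) = 2.093, max(-15.27, 0) = 0, max(-26.85, 0) = 0, max(-34.57, 0) = 0
Node uu (S = 49.61): V_uu = e^(−0.01)·[0.8859·2.0931 + 0.1141·0.0000] = 1.8358
Node ud (S = 33.07): V_ud = e^(−0.01)·[0.8859·0.0000 + 0.1141·0.0000] = 0.0000
Node dd (S = 22.05): V_dd = e^(−0.01)·[0.8859·0.0000 + 0.1141·0.0000] = 0.0000
Node u (S = 47.25): V_u = e^(−0.01)·[0.8859·1.8358 + 0.1141·0.0000] = 1.6100
Node d (S = 31.5): V_d = e^(−0.01)·[0.8859·0.0000 + 0.1141·0.0000] = 0.0000
Node 0 (S = 45): V_0 = e^(−0.01)·[0.8859·1.6100 + 0.1141·0.0000] = 1.4121

$1.41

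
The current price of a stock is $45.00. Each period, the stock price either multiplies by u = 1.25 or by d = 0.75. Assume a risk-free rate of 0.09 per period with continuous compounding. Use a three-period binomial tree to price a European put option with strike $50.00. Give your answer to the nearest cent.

$3.53

Risk-neutral probability p = (e^0.09 − 0.75)/(1.25 − 0.75) = 0.3442/0.5000 = 0.6883
Terminal stock prices: S_uuu = 87.89, S_uud = 52.73, S_udd = 31.64, S_ddd = 18.98
Terminal payoffs (K − S): max(-37.89, 0) = 0, max(-2.734, 0) = 0, max(18.36, 0) = 18.36, max(31.02, 0) = 31.02
Node uu (S = 70.31): V_uu = e^(−0.09)·[0.6883·0.0000 + 0.3117·0.0000] = 0.0000
Node ud (S = 42.19): V_ud = e^(−0.09)·[0.6883·0.0000 + 0.3117·18.3594] = 5.2293
Node dd (S = 25.31): V_dd = e^(−0.09)·[0.6883·18.3594 + 0.3117·31.0156] = 20.3841
Node u (S = 56.25): V_u = e^(−0.09)·[0.6883·0.0000 + 0.3117·5.2293] = 1.4894
Node d (S = 33.75): V_d = e^(−0.09)·[0.6883·5.2293 + 0.3117·20.3841] = 9.0957
Node 0 (S = 45): V_0 = e^(−0.09)·[0.6883·1.4894 + 0.3117·9.0957] = 3.5277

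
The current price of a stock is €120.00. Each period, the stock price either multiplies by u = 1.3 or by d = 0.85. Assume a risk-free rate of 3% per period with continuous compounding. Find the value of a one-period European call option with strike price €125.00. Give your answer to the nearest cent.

Risk-neutral probability p = (e^0.03 − 0.85)/(1.3 − 0.85) = 0.1805/0.4500 = 0.4010
Terminal stock prices: S_u = 156, S_d = 102
Terminal payoffs (S − K): max(31, 0) = 31, max(-23, 0) = 0
Node 0 (S = 120): V_0 = e^(−0.03)·[0.4010·31.0000 + 0.5990·0.0000] = 12.0639

€12.06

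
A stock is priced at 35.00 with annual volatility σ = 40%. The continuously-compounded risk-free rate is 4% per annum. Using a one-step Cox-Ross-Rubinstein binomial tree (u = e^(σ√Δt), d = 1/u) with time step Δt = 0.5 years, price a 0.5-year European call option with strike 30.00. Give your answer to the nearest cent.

CRR parameters: u = e^(σ√Δt) = e^(0.4·√0.5) = 1.3269, d = 1/u = 0.7536
Per-period rate: rΔt = 0.04·0.5 = 0.02, so R = e^0.02 = 1.0202
Risk-neutral probability p = (e^0.02 − 0.7536)/(1.3269 − 0.7536) = 0.2666/0.5733 = 0.4650
Terminal stock prices: S_u = 46.44, S_d = 26.38
Terminal payoffs (S − K): max(16.44, 0) = 16.44, max(-3.623, 0) = 0
Node 0 (S = 35): V_0 = e^(−0.02)·[0.4650·16.4414 + 0.5350·0.0000] = 7.4938

7.49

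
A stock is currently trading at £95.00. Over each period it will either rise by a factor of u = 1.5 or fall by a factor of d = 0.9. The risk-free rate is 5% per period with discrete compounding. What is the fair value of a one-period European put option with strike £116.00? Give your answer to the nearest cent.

£21.79

Risk-neutral probability p = (1 + 0.05 − 0.9)/(1.5 − 0.9) = 0.1500/0.6000 = 0.2500
Terminal stock prices: S_u = 142.5, S_d = 85.5
Terminal payoffs (K − S): max(-26.5, 0) = 0, max(30.5, 0) = 30.5
Node 0 (S = 95): V_0 = 1/1.05·[0.2500·0.0000 + 0.7500·30.5000] = 21.7857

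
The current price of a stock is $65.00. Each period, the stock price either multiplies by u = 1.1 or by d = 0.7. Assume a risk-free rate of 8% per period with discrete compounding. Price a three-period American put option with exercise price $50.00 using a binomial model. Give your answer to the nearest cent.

$0.24

Risk-neutral probability p = (1 + 0.08 − 0.7)/(1.1 − 0.7) = 0.3800/0.4000 = 0.9500
Terminal stock prices: S_uuu = 86.52, S_uud = 55.05, S_udd = 35.03, S_ddd = 22.29
Terminal payoffs (K − S): max(-36.52, 0) = 0, max(-5.055, 0) = 0, max(14.97, 0) = 14.97, max(27.71, 0) = 27.71
Node uu (S = 78.65): continuation = 1/1.08·[0.9500·0.0000 + 0.0500·0.0000] = 0.0000; exercise value = 0.0000 ≤ continuation, so V_uu = 0.0000
Node ud (S = 50.05): continuation = 1/1.08·[0.9500·0.0000 + 0.0500·14.9650] = 0.6928; exercise value = 0.0000 ≤ continuation, so V_ud = 0.6928
Node dd (S = 31.85): continuation = 1/1.08·[0.9500·14.9650 + 0.0500·27.7050] = 14.4463; exercise value = 18.1500 > continuation, so V_dd = 18.1500 (exercise)
Node u (S = 71.5): continuation = 1/1.08·[0.9500·0.0000 + 0.0500·0.6928] = 0.0321; exercise value = 0.0000 ≤ continuation, so V_u = 0.0321
Node d (S = 45.5): continuation = 1/1.08·[0.9500·0.6928 + 0.0500·18.1500] = 1.4497; exercise value = 4.5000 > continuation, so V_d = 4.5000 (exercise)
Node 0 (S = 65): continuation = 1/1.08·[0.9500·0.0321 + 0.0500·4.5000] = 0.2365; exercise value = 0.0000 ≤ continuation, so V_0 = 0.2365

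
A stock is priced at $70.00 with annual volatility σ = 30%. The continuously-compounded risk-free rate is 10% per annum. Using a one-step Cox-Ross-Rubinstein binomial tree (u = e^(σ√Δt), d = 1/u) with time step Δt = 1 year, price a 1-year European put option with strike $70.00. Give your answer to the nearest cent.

CRR parameters: u = e^(σ√Δt) = e^(0.3·√1) = 1.3499, d = 1/u = 0.7408
Per-period rate: rΔt = 0.1·1 = 0.1, so R = e^0.1 = 1.1052
Risk-neutral probability p = (e^0.1 − 0.7408)/(1.3499 − 0.7408) = 0.3644/0.6090 = 0.5982
Terminal stock prices: S_u = 94.49, S_d = 51.86
Terminal payoffs (K − S): max(-24.49, 0) = 0, max(18.14, 0) = 18.14
Node 0 (S = 70): V_0 = e^(−0.1)·[0.5982·0.0000 + 0.4018·18.1427] = 6.5954

$6.60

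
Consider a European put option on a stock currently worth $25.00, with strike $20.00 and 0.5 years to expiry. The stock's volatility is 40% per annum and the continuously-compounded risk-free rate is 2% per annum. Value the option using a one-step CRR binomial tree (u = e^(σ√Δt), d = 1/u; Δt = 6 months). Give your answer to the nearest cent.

CRR parameters: u = e^(σ√Δt) = e^(0.4·√0.5) = 1.3269, d = 1/u = 0.7536
Per-period rate: rΔt = 0.02·0.5 = 0.01, so R = e^0.01 = 1.0101
Risk-neutral probability p = (e^0.01 − 0.7536)/(1.3269 − 0.7536) = 0.2564/0.5733 = 0.4473
Terminal stock prices: S_u = 33.17, S_d = 18.84
Terminal payoffs (K − S): max(-13.17, 0) = 0, max(1.159, 0) = 1.159
Node 0 (S = 25): V_0 = e^(−0.01)·[0.4473·0.0000 + 0.5527·1.1590] = 0.6342

$0.63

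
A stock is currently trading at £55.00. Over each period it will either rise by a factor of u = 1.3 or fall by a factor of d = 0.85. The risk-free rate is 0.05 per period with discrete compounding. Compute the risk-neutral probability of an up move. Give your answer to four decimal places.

Risk-neutral probability p = (1 + 0.05 − 0.85)/(1.3 − 0.85) = 0.2000/0.4500 = 0.4444

p = 0.4444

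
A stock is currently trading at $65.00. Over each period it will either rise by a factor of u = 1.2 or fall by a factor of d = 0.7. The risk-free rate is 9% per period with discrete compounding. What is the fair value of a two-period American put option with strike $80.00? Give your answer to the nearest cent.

$15.00

Risk-neutral probability p = (1 + 0.09 − 0.7)/(1.2 − 0.7) = 0.3900/0.5000 = 0.7800
Terminal stock prices: S_uu = 93.6, S_ud = 54.6, S_dd = 31.85
Terminal payoffs (K − S): max(-13.6, 0) = 0, max(25.4, 0) = 25.4, max(48.15, 0) = 48.15
Node u (S = 78): continuation = 1/1.09·[0.7800·0.0000 + 0.2200·25.4000] = 5.1266; exercise value = 2.0000 ≤ continuation, so V_u = 5.1266
Node d (S = 45.5): continuation = 1/1.09·[0.7800·25.4000 + 0.2200·48.1500] = 27.8945; exercise value = 34.5000 > continuation, so V_d = 34.5000 (exercise)
Node 0 (S = 65): continuation = 1/1.09·[0.7800·5.1266 + 0.2200·34.5000] = 10.6319; exercise value = 15.0000 > continuation, so V_0 = 15.0000 (exercise)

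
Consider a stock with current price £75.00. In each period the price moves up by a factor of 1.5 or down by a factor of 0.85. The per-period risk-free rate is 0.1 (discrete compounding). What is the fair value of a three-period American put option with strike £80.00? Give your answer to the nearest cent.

£9.09

Risk-neutral probability p = (1 + 0.1 − 0.85)/(1.5 − 0.85) = 0.2500/0.6500 = 0.3846
Terminal stock prices: S_uuu = 253.1, S_uud = 143.4, S_udd = 81.28, S_ddd = 46.06
Terminal payoffs (K − S): max(-173.1, 0) = 0, max(-63.44, 0) = 0, max(-1.281, 0) = 0, max(33.94, 0) = 33.94
Node uu (S = 168.8): continuation = 1/1.1·[0.3846·0.0000 + 0.6154·0.0000] = 0.0000; exercise value = 0.0000 ≤ continuation, so V_uu = 0.0000
Node ud (S = 95.62): continuation = 1/1.1·[0.3846·0.0000 + 0.6154·0.0000] = 0.0000; exercise value = 0.0000 ≤ continuation, so V_ud = 0.0000
Node dd (S = 54.19): continuation = 1/1.1·[0.3846·0.0000 + 0.6154·33.9406] = 18.9878; exercise value = 25.8125 > continuation, so V_dd = 25.8125 (exercise)
Node u (S = 112.5): continuation = 1/1.1·[0.3846·0.0000 + 0.6154·0.0000] = 0.0000; exercise value = 0.0000 ≤ continuation, so V_u = 0.0000
Node d (S = 63.75): continuation = 1/1.1·[0.3846·0.0000 + 0.6154·25.8125] = 14.4406; exercise value = 16.2500 > continuation, so V_d = 16.2500 (exercise)
Node 0 (S = 75): continuation = 1/1.1·[0.3846·0.0000 + 0.6154·16.2500] = 9.0909; exercise value = 5.0000 ≤ continuation, so V_0 = 9.0909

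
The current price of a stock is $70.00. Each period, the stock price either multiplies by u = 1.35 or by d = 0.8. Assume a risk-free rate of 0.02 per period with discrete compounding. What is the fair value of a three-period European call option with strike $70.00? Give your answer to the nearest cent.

$14.87

Risk-neutral probability p = (1 + 0.02 − 0.8)/(1.35 − 0.8) = 0.2200/0.5500 = 0.4000
Terminal stock prices: S_uuu = 172.2, S_uud = 102.1, S_udd = 60.48, S_ddd = 35.84
Terminal payoffs (S − K): max(102.2, 0) = 102.2, max(32.06, 0) = 32.06, max(-9.52, 0) = 0, max(-34.16, 0) = 0
Node uu (S = 127.6): V_uu = 1/1.02·[0.4000·102.2263 + 0.6000·32.0600] = 58.9475
Node ud (S = 75.6): V_ud = 1/1.02·[0.4000·32.0600 + 0.6000·0.0000] = 12.5725
Node dd (S = 44.8): V_dd = 1/1.02·[0.4000·0.0000 + 0.6000·0.0000] = 0.0000
Node u (S = 94.5): V_u = 1/1.02·[0.4000·58.9475 + 0.6000·12.5725] = 30.5123
Node d (S = 56): V_d = 1/1.02·[0.4000·12.5725 + 0.6000·0.0000] = 4.9304
Node 0 (S = 70): V_0 = 1/1.02·[0.4000·30.5123 + 0.6000·4.9304] = 14.8659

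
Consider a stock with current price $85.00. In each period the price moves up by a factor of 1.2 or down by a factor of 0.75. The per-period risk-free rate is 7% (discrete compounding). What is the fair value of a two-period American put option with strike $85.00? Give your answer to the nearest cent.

Risk-neutral probability p = (1 + 0.07 − 0.75)/(1.2 − 0.75) = 0.3200/0.4500 = 0.7111
Terminal stock prices: S_uu = 122.4, S_ud = 76.5, S_dd = 47.81
Terminal payoffs (K − S): max(-37.4, 0) = 0, max(8.5, 0) = 8.5, max(37.19, 0) = 37.19
Node u (S = 102): continuation = 1/1.07·[0.7111·0.0000 + 0.2889·8.5000] = 2.2949; exercise value = 0.0000 ≤ continuation, so V_u = 2.2949
Node d (S = 63.75): continuation = 1/1.07·[0.7111·8.5000 + 0.2889·37.1875] = 15.6893; exercise value = 21.2500 > continuation, so V_d = 21.2500 (exercise)
Node 0 (S = 85): continuation = 1/1.07·[0.7111·2.2949 + 0.2889·21.2500] = 7.2625; exercise value = 0.0000 ≤ continuation, so V_0 = 7.2625

$7.26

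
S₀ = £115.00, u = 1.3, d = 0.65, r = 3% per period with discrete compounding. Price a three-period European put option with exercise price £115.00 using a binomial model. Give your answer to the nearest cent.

£19.83

Risk-neutral probability p = (1 + 0.03 − 0.65)/(1.3 − 0.65) = 0.3800/0.6500 = 0.5846
Terminal stock prices: S_uuu = 252.7, S_uud = 126.3, S_udd = 63.16, S_ddd = 31.58
Terminal payoffs (K − S): max(-137.7, 0) = 0, max(-11.33, 0) = 0, max(51.84, 0) = 51.84, max(83.42, 0) = 83.42
Node uu (S = 194.4): V_uu = 1/1.03·[0.5846·0.0000 + 0.4154·0.0000] = 0.0000
Node ud (S = 97.17): V_ud = 1/1.03·[0.5846·0.0000 + 0.4154·51.8362] = 20.9048
Node dd (S = 48.59): V_dd = 1/1.03·[0.5846·51.8362 + 0.4154·83.4181] = 63.0630
Node u (S = 149.5): V_u = 1/1.03·[0.5846·0.0000 + 0.4154·20.9048] = 8.4306
Node d (S = 74.75): V_d = 1/1.03·[0.5846·20.9048 + 0.4154·63.0630] = 37.2978
Node 0 (S = 115): V_0 = 1/1.03·[0.5846·8.4306 + 0.4154·37.2978] = 19.8268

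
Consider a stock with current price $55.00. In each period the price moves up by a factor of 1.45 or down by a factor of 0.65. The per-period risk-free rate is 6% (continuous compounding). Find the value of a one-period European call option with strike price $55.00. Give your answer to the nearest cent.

$12.00

Risk-neutral probability p = (e^0.06 − 0.65)/(1.45 − 0.65) = 0.4118/0.8000 = 0.5148
Terminal stock prices: S_u = 79.75, S_d = 35.75
Terminal payoffs (S − K): max(24.75, 0) = 24.75, max(-19.25, 0) = 0
Node 0 (S = 55): V_0 = e^(−0.06)·[0.5148·24.7500 + 0.4852·0.0000] = 11.9992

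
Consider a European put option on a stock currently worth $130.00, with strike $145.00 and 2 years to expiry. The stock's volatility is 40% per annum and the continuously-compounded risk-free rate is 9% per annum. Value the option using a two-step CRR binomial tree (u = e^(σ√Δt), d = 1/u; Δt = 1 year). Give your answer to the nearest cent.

$23.20

CRR parameters: u = e^(σ√Δt) = e^(0.4·√1) = 1.4918, d = 1/u = 0.6703
Per-period rate: rΔt = 0.09·1 = 0.09, so R = e^0.09 = 1.0942
Risk-neutral probability p = (e^0.09 − 0.6703)/(1.4918 − 0.6703) = 0.4239/0.8215 = 0.5159
Terminal stock prices: S_uu = 289.3, S_ud = 130, S_dd = 58.41
Terminal payoffs (K − S): max(-144.3, 0) = 0, max(15, 0) = 15, max(86.59, 0) = 86.59
Node u (S = 193.9): V_u = e^(−0.09)·[0.5159·0.0000 + 0.4841·15.0000] = 6.6358
Node d (S = 87.14): V_d = e^(−0.09)·[0.5159·15.0000 + 0.4841·86.5872] = 45.3784
Node 0 (S = 130): V_0 = e^(−0.09)·[0.5159·6.6358 + 0.4841·45.3784] = 23.2040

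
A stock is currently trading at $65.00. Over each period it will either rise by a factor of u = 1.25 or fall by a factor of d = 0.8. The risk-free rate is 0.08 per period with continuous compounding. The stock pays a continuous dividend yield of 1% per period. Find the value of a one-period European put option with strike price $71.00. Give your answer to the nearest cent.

$6.92

Per-period risk-free factor R = e^0.08 = 1.0833; dividend-adjusted growth = e^(0.08−0.01) = 1.0725.
Risk-neutral probability p = (1.0725 − 0.8)/(1.25 − 0.8) = 0.2725/0.4500 = 0.6056
Terminal stock prices: S_u = 81.25, S_d = 52
Terminal payoffs (K − S): max(-10.25, 0) = 0, max(19, 0) = 19
Node 0 (S = 65): V_0 = e^(−0.08)·[0.6056·0.0000 + 0.3944·19.0000] = 6.9179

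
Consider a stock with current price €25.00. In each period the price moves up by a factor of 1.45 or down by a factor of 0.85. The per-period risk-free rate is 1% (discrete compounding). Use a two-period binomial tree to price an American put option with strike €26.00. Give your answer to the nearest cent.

€4.18

Risk-neutral probability p = (1 + 0.01 − 0.85)/(1.45 − 0.85) = 0.1600/0.6000 = 0.2667
Terminal stock prices: S_uu = 52.56, S_ud = 30.81, S_dd = 18.06
Terminal payoffs (K − S): max(-26.56, 0) = 0, max(-4.812, 0) = 0, max(7.938, 0) = 7.938
Node u (S = 36.25): continuation = 1/1.01·[0.2667·0.0000 + 0.7333·0.0000] = 0.0000; exercise value = 0.0000 ≤ continuation, so V_u = 0.0000
Node d (S = 21.25): continuation = 1/1.01·[0.2667·0.0000 + 0.7333·7.9375] = 5.7632; exercise value = 4.7500 ≤ continuation, so V_d = 5.7632
Node 0 (S = 25): continuation = 1/1.01·[0.2667·0.0000 + 0.7333·5.7632] = 4.1845; exercise value = 1.0000 ≤ continuation, so V_0 = 4.1845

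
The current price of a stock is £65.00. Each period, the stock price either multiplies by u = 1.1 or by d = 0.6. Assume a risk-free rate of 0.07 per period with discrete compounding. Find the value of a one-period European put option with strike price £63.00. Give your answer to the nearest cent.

Risk-neutral probability p = (1 + 0.07 − 0.6)/(1.1 − 0.6) = 0.4700/0.5000 = 0.9400
Terminal stock prices: S_u = 71.5, S_d = 39
Terminal payoffs (K − S): max(-8.5, 0) = 0, max(24, 0) = 24
Node 0 (S = 65): V_0 = 1/1.07·[0.9400·0.0000 + 0.0600·24.0000] = 1.3458

£1.35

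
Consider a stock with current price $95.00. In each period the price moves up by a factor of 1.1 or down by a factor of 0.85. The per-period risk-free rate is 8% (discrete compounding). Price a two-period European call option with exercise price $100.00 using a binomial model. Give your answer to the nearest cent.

Risk-neutral probability p = (1 + 0.08 − 0.85)/(1.1 − 0.85) = 0.2300/0.2500 = 0.9200
Terminal stock prices: S_uu = 115, S_ud = 88.83, S_dd = 68.64
Terminal payoffs (S − K): max(14.95, 0) = 14.95, max(-11.17, 0) = 0, max(-31.36, 0) = 0
Node u (S = 104.5): V_u = 1/1.08·[0.9200·14.9500 + 0.0800·0.0000] = 12.7352
Node d (S = 80.75): V_d = 1/1.08·[0.9200·0.0000 + 0.0800·0.0000] = 0.0000
Node 0 (S = 95): V_0 = 1/1.08·[0.9200·12.7352 + 0.0800·0.0000] = 10.8485

$10.85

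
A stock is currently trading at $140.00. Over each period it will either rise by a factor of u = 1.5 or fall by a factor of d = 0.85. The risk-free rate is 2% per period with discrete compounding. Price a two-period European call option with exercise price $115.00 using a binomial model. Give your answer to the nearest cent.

Risk-neutral probability p = (1 + 0.02 − 0.85)/(1.5 − 0.85) = 0.1700/0.6500 = 0.2615
Terminal stock prices: S_uu = 315, S_ud = 178.5, S_dd = 101.1
Terminal payoffs (S − K): max(200, 0) = 200, max(63.5, 0) = 63.5, max(-13.85, 0) = 0
Node u (S = 210): V_u = 1/1.02·[0.2615·200.0000 + 0.7385·63.5000] = 97.2549
Node d (S = 119): V_d = 1/1.02·[0.2615·63.5000 + 0.7385·0.0000] = 16.2821
Node 0 (S = 140): V_0 = 1/1.02·[0.2615·97.2549 + 0.7385·16.2821] = 36.7251

$36.73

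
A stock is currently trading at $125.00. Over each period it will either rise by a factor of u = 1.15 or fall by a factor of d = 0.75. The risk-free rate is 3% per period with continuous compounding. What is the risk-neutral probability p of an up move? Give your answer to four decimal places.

p = 0.7011

Risk-neutral probability p = (e^0.03 − 0.75)/(1.15 − 0.75) = 0.2805/0.4000 = 0.7011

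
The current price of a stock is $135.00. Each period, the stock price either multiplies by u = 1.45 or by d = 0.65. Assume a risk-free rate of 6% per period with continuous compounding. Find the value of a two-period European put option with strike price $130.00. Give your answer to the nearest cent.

Risk-neutral probability p = (e^0.06 − 0.65)/(1.45 − 0.65) = 0.4118/0.8000 = 0.5148
Terminal stock prices: S_uu = 283.8, S_ud = 127.2, S_dd = 57.04
Terminal payoffs (K − S): max(-153.8, 0) = 0, max(2.762, 0) = 2.762, max(72.96, 0) = 72.96
Node u (S = 195.8): V_u = e^(−0.06)·[0.5148·0.0000 + 0.4852·2.7625] = 1.2623
Node d (S = 87.75): V_d = e^(−0.06)·[0.5148·2.7625 + 0.4852·72.9625] = 34.6794
Node 0 (S = 135): V_0 = e^(−0.06)·[0.5148·1.2623 + 0.4852·34.6794] = 16.4587

$16.46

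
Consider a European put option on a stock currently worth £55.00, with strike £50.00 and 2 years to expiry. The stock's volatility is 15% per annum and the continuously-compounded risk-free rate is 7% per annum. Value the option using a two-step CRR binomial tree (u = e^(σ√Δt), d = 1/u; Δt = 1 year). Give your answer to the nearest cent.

CRR parameters: u = e^(σ√Δt) = e^(0.15·√1) = 1.1618, d = 1/u = 0.8607
Per-period rate: rΔt = 0.07·1 = 0.07, so R = e^0.07 = 1.0725
Risk-neutral probability p = (e^0.07 − 0.8607)/(1.1618 − 0.8607) = 0.2118/0.3011 = 0.7034
Terminal stock prices: S_uu = 74.24, S_ud = 55, S_dd = 40.75
Terminal payoffs (K − S): max(-24.24, 0) = 0, max(-5, 0) = 0, max(9.255, 0) = 9.255
Node u (S = 63.9): V_u = e^(−0.07)·[0.7034·0.0000 + 0.2966·0.0000] = 0.0000
Node d (S = 47.34): V_d = e^(−0.07)·[0.7034·0.0000 + 0.2966·9.2550] = 2.5598
Node 0 (S = 55): V_0 = e^(−0.07)·[0.7034·0.0000 + 0.2966·2.5598] = 0.7080

£0.71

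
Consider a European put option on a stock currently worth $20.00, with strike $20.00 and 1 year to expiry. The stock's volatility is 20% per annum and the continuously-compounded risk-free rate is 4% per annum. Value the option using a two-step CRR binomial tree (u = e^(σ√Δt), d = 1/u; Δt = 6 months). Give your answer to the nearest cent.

CRR parameters: u = e^(σ√Δt) = e^(0.2·√0.5) = 1.1519, d = 1/u = 0.8681
Per-period rate: rΔt = 0.04·0.5 = 0.02, so R = e^0.02 = 1.0202
Risk-neutral probability p = (e^0.02 − 0.8681)/(1.1519 − 0.8681) = 0.1521/0.2838 = 0.5359
Terminal stock prices: S_uu = 26.54, S_ud = 20, S_dd = 15.07
Terminal payoffs (K − S): max(-6.538, 0) = 0, max(0, 0) = 0, max(4.927, 0) = 4.927
Node u (S = 23.04): V_u = e^(−0.02)·[0.5359·0.0000 + 0.4641·0.0000] = 0.0000
Node d (S = 17.36): V_d = e^(−0.02)·[0.5359·0.0000 + 0.4641·4.9272] = 2.2415
Node 0 (S = 20): V_0 = e^(−0.02)·[0.5359·0.0000 + 0.4641·2.2415] = 1.0197

$1.02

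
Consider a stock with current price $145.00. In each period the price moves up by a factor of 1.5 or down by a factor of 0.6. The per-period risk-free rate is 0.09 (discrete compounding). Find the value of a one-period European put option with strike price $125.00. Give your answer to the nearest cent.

Risk-neutral probability p = (1 + 0.09 − 0.6)/(1.5 − 0.6) = 0.4900/0.9000 = 0.5444
Terminal stock prices: S_u = 217.5, S_d = 87
Terminal payoffs (K − S): max(-92.5, 0) = 0, max(38, 0) = 38
Node 0 (S = 145): V_0 = 1/1.09·[0.5444·0.0000 + 0.4556·38.0000] = 15.8818

$15.88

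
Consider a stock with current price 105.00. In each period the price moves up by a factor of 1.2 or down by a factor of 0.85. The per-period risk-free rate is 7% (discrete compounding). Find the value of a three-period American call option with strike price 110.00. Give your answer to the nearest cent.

Risk-neutral probability p = (1 + 0.07 − 0.85)/(1.2 − 0.85) = 0.2200/0.3500 = 0.6286
Terminal stock prices: S_uuu = 181.4, S_uud = 128.5, S_udd = 91.03, S_ddd = 64.48
Terminal payoffs (S − K): max(71.44, 0) = 71.44, max(18.52, 0) = 18.52, max(-18.97, 0) = 0, max(-45.52, 0) = 0
Node uu (S = 151.2): continuation = 1/1.07·[0.6286·71.4400 + 0.3714·18.5200] = 48.3963; exercise value = 41.2000 ≤ continuation, so V_uu = 48.3963
Node ud (S = 107.1): continuation = 1/1.07·[0.6286·18.5200 + 0.3714·0.0000] = 10.8796; exercise value = 0.0000 ≤ continuation, so V_ud = 10.8796
Node dd (S = 75.86): continuation = 1/1.07·[0.6286·0.0000 + 0.3714·0.0000] = 0.0000; exercise value = 0.0000 ≤ continuation, so V_dd = 0.0000
Node u (S = 126): continuation = 1/1.07·[0.6286·48.3963 + 0.3714·10.8796] = 32.2070; exercise value = 16.0000 ≤ continuation, so V_u = 32.2070
Node d (S = 89.25): continuation = 1/1.07·[0.6286·10.8796 + 0.3714·0.0000] = 6.3912; exercise value = 0.0000 ≤ continuation, so V_d = 6.3912
Node 0 (S = 105): continuation = 1/1.07·[0.6286·32.2070 + 0.3714·6.3912] = 21.1386; exercise value = 0.0000 ≤ continuation, so V_0 = 21.1386

21.14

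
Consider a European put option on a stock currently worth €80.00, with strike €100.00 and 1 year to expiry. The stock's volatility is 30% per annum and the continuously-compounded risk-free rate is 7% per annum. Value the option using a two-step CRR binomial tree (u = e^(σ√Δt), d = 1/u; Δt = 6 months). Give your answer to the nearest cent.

€19.08

CRR parameters: u = e^(σ√Δt) = e^(0.3·√0.5) = 1.2363, d = 1/u = 0.8089
Per-period rate: rΔt = 0.07·0.5 = 0.035, so R = e^0.035 = 1.0356
Risk-neutral probability p = (e^0.035 − 0.8089)/(1.2363 − 0.8089) = 0.2268/0.4275 = 0.5305
Terminal stock prices: S_uu = 122.3, S_ud = 80, S_dd = 52.34
Terminal payoffs (K − S): max(-22.28, 0) = 0, max(20, 0) = 20, max(47.66, 0) = 47.66
Node u (S = 98.9): V_u = e^(−0.035)·[0.5305·0.0000 + 0.4695·20.0000] = 9.0671
Node d (S = 64.71): V_d = e^(−0.035)·[0.5305·20.0000 + 0.4695·47.6599] = 31.8519
Node 0 (S = 80): V_0 = e^(−0.035)·[0.5305·9.0671 + 0.4695·31.8519] = 19.0849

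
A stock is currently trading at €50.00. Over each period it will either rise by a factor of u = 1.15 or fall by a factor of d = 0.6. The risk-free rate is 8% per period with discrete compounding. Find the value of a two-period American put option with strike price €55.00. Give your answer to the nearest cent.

Risk-neutral probability p = (1 + 0.08 − 0.6)/(1.15 − 0.6) = 0.4800/0.5500 = 0.8727
Terminal stock prices: S_uu = 66.12, S_ud = 34.5, S_dd = 18
Terminal payoffs (K − S): max(-11.12, 0) = 0, max(20.5, 0) = 20.5, max(37, 0) = 37
Node u (S = 57.5): continuation = 1/1.08·[0.8727·0.0000 + 0.1273·20.5000] = 2.4158; exercise value = 0.0000 ≤ continuation, so V_u = 2.4158
Node d (S = 30): continuation = 1/1.08·[0.8727·20.5000 + 0.1273·37.0000] = 20.9259; exercise value = 25.0000 > continuation, so V_d = 25.0000 (exercise)
Node 0 (S = 50): continuation = 1/1.08·[0.8727·2.4158 + 0.1273·25.0000] = 4.8983; exercise value = 5.0000 > continuation, so V_0 = 5.0000 (exercise)

€5.00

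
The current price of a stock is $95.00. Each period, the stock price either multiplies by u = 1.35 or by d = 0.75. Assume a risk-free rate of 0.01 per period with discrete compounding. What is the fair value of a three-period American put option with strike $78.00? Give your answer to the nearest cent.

$9.31

Risk-neutral probability p = (1 + 0.01 − 0.75)/(1.35 − 0.75) = 0.2600/0.6000 = 0.4333
Terminal stock prices: S_uuu = 233.7, S_uud = 129.9, S_udd = 72.14, S_ddd = 40.08
Terminal payoffs (K − S): max(-155.7, 0) = 0, max(-51.85, 0) = 0, max(5.859, 0) = 5.859, max(37.92, 0) = 37.92
Node uu (S = 173.1): continuation = 1/1.01·[0.4333·0.0000 + 0.5667·0.0000] = 0.0000; exercise value = 0.0000 ≤ continuation, so V_uu = 0.0000
Node ud (S = 96.19): continuation = 1/1.01·[0.4333·0.0000 + 0.5667·5.8594] = 3.2874; exercise value = 0.0000 ≤ continuation, so V_ud = 3.2874
Node dd (S = 53.44): continuation = 1/1.01·[0.4333·5.8594 + 0.5667·37.9219] = 23.7902; exercise value = 24.5625 > continuation, so V_dd = 24.5625 (exercise)
Node u (S = 128.2): continuation = 1/1.01·[0.4333·0.0000 + 0.5667·3.2874] = 1.8444; exercise value = 0.0000 ≤ continuation, so V_u = 1.8444
Node d (S = 71.25): continuation = 1/1.01·[0.4333·3.2874 + 0.5667·24.5625] = 15.1914; exercise value = 6.7500 ≤ continuation, so V_d = 15.1914
Node 0 (S = 95): continuation = 1/1.01·[0.4333·1.8444 + 0.5667·15.1914] = 9.3146; exercise value = 0.0000 ≤ continuation, so V_0 = 9.3146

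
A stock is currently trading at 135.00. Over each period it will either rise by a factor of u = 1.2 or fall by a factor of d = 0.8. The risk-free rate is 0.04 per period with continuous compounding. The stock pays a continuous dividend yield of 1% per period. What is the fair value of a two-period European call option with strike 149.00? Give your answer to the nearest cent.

Per-period risk-free factor R = e^0.04 = 1.0408; dividend-adjusted growth = e^(0.04−0.01) = 1.0305.
Risk-neutral probability p = (1.0305 − 0.8)/(1.2 − 0.8) = 0.2305/0.4000 = 0.5761
Terminal stock prices: S_uu = 194.4, S_ud = 129.6, S_dd = 86.4
Terminal payoffs (S − K): max(45.4, 0) = 45.4, max(-19.4, 0) = 0, max(-62.6, 0) = 0
Node u (S = 162): V_u = e^(−0.04)·[0.5761·45.4000 + 0.4239·0.0000] = 25.1310
Node d (S = 108): V_d = e^(−0.04)·[0.5761·0.0000 + 0.4239·0.0000] = 0.0000
Node 0 (S = 135): V_0 = e^(−0.04)·[0.5761·25.1310 + 0.4239·0.0000] = 13.9111

13.91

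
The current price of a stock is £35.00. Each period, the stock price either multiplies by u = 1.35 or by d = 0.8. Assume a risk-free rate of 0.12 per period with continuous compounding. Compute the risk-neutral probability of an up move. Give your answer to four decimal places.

Risk-neutral probability p = (e^0.12 − 0.8)/(1.35 − 0.8) = 0.3275/0.5500 = 0.5954

p = 0.5954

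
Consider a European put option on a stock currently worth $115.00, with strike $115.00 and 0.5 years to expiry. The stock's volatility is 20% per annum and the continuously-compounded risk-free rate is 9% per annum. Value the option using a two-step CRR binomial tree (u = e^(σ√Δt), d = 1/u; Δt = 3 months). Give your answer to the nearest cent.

CRR parameters: u = e^(σ√Δt) = e^(0.2·√0.25) = 1.1052, d = 1/u = 0.9048
Per-period rate: rΔt = 0.09·0.25 = 0.0225, so R = e^0.0225 = 1.0228
Risk-neutral probability p = (e^0.0225 − 0.9048)/(1.1052 − 0.9048) = 0.1179/0.2003 = 0.5886
Terminal stock prices: S_uu = 140.5, S_ud = 115, S_dd = 94.15
Terminal payoffs (K − S): max(-25.46, 0) = 0, max(0, 0) = 0, max(20.85, 0) = 20.85
Node u (S = 127.1): V_u = e^(−0.0225)·[0.5886·0.0000 + 0.4114·0.0000] = 0.0000
Node d (S = 104.1): V_d = e^(−0.0225)·[0.5886·0.0000 + 0.4114·20.8460] = 8.3851
Node 0 (S = 115): V_0 = e^(−0.0225)·[0.5886·0.0000 + 0.4114·8.3851] = 3.3728

$3.37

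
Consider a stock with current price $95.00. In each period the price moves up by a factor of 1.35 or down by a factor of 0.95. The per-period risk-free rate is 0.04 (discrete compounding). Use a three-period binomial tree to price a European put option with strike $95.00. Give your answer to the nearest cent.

$5.61

Risk-neutral probability p = (1 + 0.04 − 0.95)/(1.35 − 0.95) = 0.0900/0.4000 = 0.2250
Terminal stock prices: S_uuu = 233.7, S_uud = 164.5, S_udd = 115.7, S_ddd = 81.45
Terminal payoffs (K − S): max(-138.7, 0) = 0, max(-69.48, 0) = 0, max(-20.75, 0) = 0, max(13.55, 0) = 13.55
Node uu (S = 173.1): V_uu = 1/1.04·[0.2250·0.0000 + 0.7750·0.0000] = 0.0000
Node ud (S = 121.8): V_ud = 1/1.04·[0.2250·0.0000 + 0.7750·0.0000] = 0.0000
Node dd (S = 85.74): V_dd = 1/1.04·[0.2250·0.0000 + 0.7750·13.5494] = 10.0969
Node u (S = 128.2): V_u = 1/1.04·[0.2250·0.0000 + 0.7750·0.0000] = 0.0000
Node d (S = 90.25): V_d = 1/1.04·[0.2250·0.0000 + 0.7750·10.0969] = 7.5241
Node 0 (S = 95): V_0 = 1/1.04·[0.2250·0.0000 + 0.7750·7.5241] = 5.6069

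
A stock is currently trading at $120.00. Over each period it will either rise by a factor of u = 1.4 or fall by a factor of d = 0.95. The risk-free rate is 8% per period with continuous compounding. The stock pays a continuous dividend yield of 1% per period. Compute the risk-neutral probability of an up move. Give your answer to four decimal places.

Per-period risk-free factor R = e^0.08 = 1.0833; dividend-adjusted growth = e^(0.08−0.01) = 1.0725.
Risk-neutral probability p = (1.0725 − 0.95)/(1.4 − 0.95) = 0.1225/0.4500 = 0.2722

p = 0.2722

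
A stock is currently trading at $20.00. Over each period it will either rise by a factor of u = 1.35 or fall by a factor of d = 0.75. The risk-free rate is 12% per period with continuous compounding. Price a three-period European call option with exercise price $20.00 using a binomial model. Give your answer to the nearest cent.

Risk-neutral probability p = (e^0.12 − 0.75)/(1.35 − 0.75) = 0.3775/0.6000 = 0.6292
Terminal stock prices: S_uuu = 49.21, S_uud = 27.34, S_udd = 15.19, S_ddd = 8.438
Terminal payoffs (S − K): max(29.21, 0) = 29.21, max(7.338, 0) = 7.338, max(-4.812, 0) = 0, max(-11.56, 0) = 0
Node uu (S = 36.45): V_uu = e^(−0.12)·[0.6292·29.2075 + 0.3708·7.3375] = 18.7116
Node ud (S = 20.25): V_ud = e^(−0.12)·[0.6292·7.3375 + 0.3708·0.0000] = 4.0944
Node dd (S = 11.25): V_dd = e^(−0.12)·[0.6292·0.0000 + 0.3708·0.0000] = 0.0000
Node u (S = 27): V_u = e^(−0.12)·[0.6292·18.7116 + 0.3708·4.0944] = 11.7880
Node d (S = 15): V_d = e^(−0.12)·[0.6292·4.0944 + 0.3708·0.0000] = 2.2848
Node 0 (S = 20): V_0 = e^(−0.12)·[0.6292·11.7880 + 0.3708·2.2848] = 7.3294

$7.33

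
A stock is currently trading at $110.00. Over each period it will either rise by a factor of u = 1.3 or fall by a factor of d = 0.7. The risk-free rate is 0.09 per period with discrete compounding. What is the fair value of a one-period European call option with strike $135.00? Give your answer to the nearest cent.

$4.77

Risk-neutral probability p = (1 + 0.09 − 0.7)/(1.3 − 0.7) = 0.3900/0.6000 = 0.6500
Terminal stock prices: S_u = 143, S_d = 77
Terminal payoffs (S − K): max(8, 0) = 8, max(-58, 0) = 0
Node 0 (S = 110): V_0 = 1/1.09·[0.6500·8.0000 + 0.3500·0.0000] = 4.7706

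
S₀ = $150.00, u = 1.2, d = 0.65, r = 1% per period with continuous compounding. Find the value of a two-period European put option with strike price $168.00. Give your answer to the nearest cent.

Risk-neutral probability p = (e^0.01 − 0.65)/(1.2 − 0.65) = 0.3601/0.5500 = 0.6546
Terminal stock prices: S_uu = 216, S_ud = 117, S_dd = 63.38
Terminal payoffs (K − S): max(-48, 0) = 0, max(51, 0) = 51, max(104.6, 0) = 104.6
Node u (S = 180): V_u = e^(−0.01)·[0.6546·0.0000 + 0.3454·51.0000] = 17.4383
Node d (S = 97.5): V_d = e^(−0.01)·[0.6546·51.0000 + 0.3454·104.6250] = 68.8284
Node 0 (S = 150): V_0 = e^(−0.01)·[0.6546·17.4383 + 0.3454·68.8284] = 34.8364

$34.84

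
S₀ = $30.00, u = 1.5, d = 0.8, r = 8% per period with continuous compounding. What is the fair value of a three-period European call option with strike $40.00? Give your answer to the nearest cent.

Risk-neutral probability p = (e^0.08 − 0.8)/(1.5 − 0.8) = 0.2833/0.7000 = 0.4047
Terminal stock prices: S_uuu = 101.2, S_uud = 54, S_udd = 28.8, S_ddd = 15.36
Terminal payoffs (S − K): max(61.25, 0) = 61.25, max(14, 0) = 14, max(-11.2, 0) = 0, max(-24.64, 0) = 0
Node uu (S = 67.5): V_uu = e^(−0.08)·[0.4047·61.2500 + 0.5953·14.0000] = 30.5753
Node ud (S = 36): V_ud = e^(−0.08)·[0.4047·14.0000 + 0.5953·0.0000] = 5.2301
Node dd (S = 19.2): V_dd = e^(−0.08)·[0.4047·0.0000 + 0.5953·0.0000] = 0.0000
Node u (S = 45): V_u = e^(−0.08)·[0.4047·30.5753 + 0.5953·5.2301] = 14.2965
Node d (S = 24): V_d = e^(−0.08)·[0.4047·5.2301 + 0.5953·0.0000] = 1.9539
Node 0 (S = 30): V_0 = e^(−0.08)·[0.4047·14.2965 + 0.5953·1.9539] = 6.4146

$6.41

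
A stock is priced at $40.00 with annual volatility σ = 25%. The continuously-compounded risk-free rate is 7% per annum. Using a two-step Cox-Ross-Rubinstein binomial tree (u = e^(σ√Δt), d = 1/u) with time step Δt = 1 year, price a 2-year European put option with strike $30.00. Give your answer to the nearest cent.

$0.87

CRR parameters: u = e^(σ√Δt) = e^(0.25·√1) = 1.2840, d = 1/u = 0.7788
Per-period rate: rΔt = 0.07·1 = 0.07, so R = e^0.07 = 1.0725
Risk-neutral probability p = (e^0.07 − 0.7788)/(1.2840 − 0.7788) = 0.2937/0.5052 = 0.5813
Terminal stock prices: S_uu = 65.95, S_ud = 40, S_dd = 24.26
Terminal payoffs (K − S): max(-35.95, 0) = 0, max(-10, 0) = 0, max(5.739, 0) = 5.739
Node u (S = 51.36): V_u = e^(−0.07)·[0.5813·0.0000 + 0.4187·0.0000] = 0.0000
Node d (S = 31.15): V_d = e^(−0.07)·[0.5813·0.0000 + 0.4187·5.7388] = 2.2402
Node 0 (S = 40): V_0 = e^(−0.07)·[0.5813·0.0000 + 0.4187·2.2402] = 0.8745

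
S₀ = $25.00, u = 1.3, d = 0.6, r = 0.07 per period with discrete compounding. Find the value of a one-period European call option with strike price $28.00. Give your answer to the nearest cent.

Risk-neutral probability p = (1 + 0.07 − 0.6)/(1.3 − 0.6) = 0.4700/0.7000 = 0.6714
Terminal stock prices: S_u = 32.5, S_d = 15
Terminal payoffs (S − K): max(4.5, 0) = 4.5, max(-13, 0) = 0
Node 0 (S = 25): V_0 = 1/1.07·[0.6714·4.5000 + 0.3286·0.0000] = 2.8238

$2.82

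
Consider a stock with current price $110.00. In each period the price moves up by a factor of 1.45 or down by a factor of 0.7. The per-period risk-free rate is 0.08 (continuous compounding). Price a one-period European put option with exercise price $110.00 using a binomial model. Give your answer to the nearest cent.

$14.89

Risk-neutral probability p = (e^0.08 − 0.7)/(1.45 − 0.7) = 0.3833/0.7500 = 0.5110
Terminal stock prices: S_u = 159.5, S_d = 77
Terminal payoffs (K − S): max(-49.5, 0) = 0, max(33, 0) = 33
Node 0 (S = 110): V_0 = e^(−0.08)·[0.5110·0.0000 + 0.4890·33.0000] = 14.8948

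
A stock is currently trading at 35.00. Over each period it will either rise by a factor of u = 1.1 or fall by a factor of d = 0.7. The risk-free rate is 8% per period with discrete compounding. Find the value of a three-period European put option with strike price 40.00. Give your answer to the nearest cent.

1.24

Risk-neutral probability p = (1 + 0.08 − 0.7)/(1.1 − 0.7) = 0.3800/0.4000 = 0.9500
Terminal stock prices: S_uuu = 46.59, S_uud = 29.65, S_udd = 18.86, S_ddd = 12
Terminal payoffs (K − S): max(-6.585, 0) = 0, max(10.35, 0) = 10.35, max(21.14, 0) = 21.14, max(28, 0) = 28
Node uu (S = 42.35): V_uu = 1/1.08·[0.9500·0.0000 + 0.0500·10.3550] = 0.4794
Node ud (S = 26.95): V_ud = 1/1.08·[0.9500·10.3550 + 0.0500·21.1350] = 10.0870
Node dd (S = 17.15): V_dd = 1/1.08·[0.9500·21.1350 + 0.0500·27.9950] = 19.8870
Node u (S = 38.5): V_u = 1/1.08·[0.9500·0.4794 + 0.0500·10.0870] = 0.8887
Node d (S = 24.5): V_d = 1/1.08·[0.9500·10.0870 + 0.0500·19.8870] = 9.7936
Node 0 (S = 35): V_0 = 1/1.08·[0.9500·0.8887 + 0.0500·9.7936] = 1.2351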